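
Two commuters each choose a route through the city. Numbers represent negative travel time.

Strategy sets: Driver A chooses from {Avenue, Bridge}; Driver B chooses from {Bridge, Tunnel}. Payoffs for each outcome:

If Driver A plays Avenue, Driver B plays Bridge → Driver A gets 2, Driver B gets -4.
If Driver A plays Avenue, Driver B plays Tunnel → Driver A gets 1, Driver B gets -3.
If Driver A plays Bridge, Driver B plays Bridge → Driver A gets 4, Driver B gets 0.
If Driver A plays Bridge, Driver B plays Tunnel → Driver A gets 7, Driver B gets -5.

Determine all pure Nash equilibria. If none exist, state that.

(Avenue, Bridge): Driver A can switch to Bridge (2 → 4). Not NE.
(Avenue, Tunnel): Driver A can switch to Bridge (1 → 7). Not NE.
(Bridge, Bridge): Driver A gets 4, best alternative 2; Driver B gets 0, best alternative -5. No profitable deviation — NE.
(Bridge, Tunnel): Driver B can switch to Bridge (-5 → 0). Not NE.

Pure NE: (Bridge, Bridge)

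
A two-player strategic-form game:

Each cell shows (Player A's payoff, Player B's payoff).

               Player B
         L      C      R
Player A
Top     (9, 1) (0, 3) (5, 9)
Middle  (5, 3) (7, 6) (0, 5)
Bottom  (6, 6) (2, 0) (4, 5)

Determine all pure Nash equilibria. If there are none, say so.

Pure-strategy Nash equilibria: (Top, R), (Middle, C)

Mark each player's best response to every combination of opponents' strategies; a profile where every player is best-responding is a pure Nash equilibrium.
Player A against L: payoffs 9, 5, 6 → best response Top.
Player A against C: payoffs 0, 7, 2 → best response Middle.
Player A against R: payoffs 5, 0, 4 → best response Top.
Player B against Top: payoffs 1, 3, 9 → best response R.
Player B against Middle: payoffs 3, 6, 5 → best response C.
Player B against Bottom: payoffs 6, 0, 5 → best response L.
Mutual best responses: (Top, R); (Middle, C).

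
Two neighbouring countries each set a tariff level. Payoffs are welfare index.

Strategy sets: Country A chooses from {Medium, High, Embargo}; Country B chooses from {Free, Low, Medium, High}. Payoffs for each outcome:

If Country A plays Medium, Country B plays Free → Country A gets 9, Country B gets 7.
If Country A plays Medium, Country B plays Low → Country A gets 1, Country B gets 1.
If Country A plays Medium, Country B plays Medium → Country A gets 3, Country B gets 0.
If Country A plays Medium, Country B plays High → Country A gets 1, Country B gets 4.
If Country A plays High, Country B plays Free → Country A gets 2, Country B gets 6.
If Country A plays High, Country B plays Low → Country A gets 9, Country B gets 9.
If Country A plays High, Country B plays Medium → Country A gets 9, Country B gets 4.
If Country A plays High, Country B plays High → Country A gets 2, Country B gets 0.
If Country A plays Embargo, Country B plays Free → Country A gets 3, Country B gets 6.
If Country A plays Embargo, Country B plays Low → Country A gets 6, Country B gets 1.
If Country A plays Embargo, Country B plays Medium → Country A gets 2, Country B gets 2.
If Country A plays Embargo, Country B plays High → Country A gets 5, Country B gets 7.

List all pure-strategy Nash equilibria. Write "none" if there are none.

The pure Nash equilibria are (Medium, Free) and (High, Low) and (Embargo, High).

(Medium, Free): Country A gets 9, best alternative 3; Country B gets 7, best alternative 4. No profitable deviation — NE.
(Medium, Low): Country A can switch to High (1 → 9). Not NE.
(Medium, Medium): Country A can switch to High (3 → 9). Not NE.
(Medium, High): Country A can switch to High (1 → 2). Not NE.
(High, Free): Country A can switch to Medium (2 → 9). Not NE.
(High, Low): Country A gets 9, best alternative 6; Country B gets 9, best alternative 6. No profitable deviation — NE.
(High, Medium): Country B can switch to Free (4 → 6). Not NE.
(High, High): Country A can switch to Embargo (2 → 5). Not NE.
(Embargo, Free): Country A can switch to Medium (3 → 9). Not NE.
(Embargo, Low): Country A can switch to High (6 → 9). Not NE.
(Embargo, High): Country A gets 5, best alternative 2; Country B gets 7, best alternative 6. No profitable deviation — NE.
(The remaining 1 profile has a profitable deviation by the same check.)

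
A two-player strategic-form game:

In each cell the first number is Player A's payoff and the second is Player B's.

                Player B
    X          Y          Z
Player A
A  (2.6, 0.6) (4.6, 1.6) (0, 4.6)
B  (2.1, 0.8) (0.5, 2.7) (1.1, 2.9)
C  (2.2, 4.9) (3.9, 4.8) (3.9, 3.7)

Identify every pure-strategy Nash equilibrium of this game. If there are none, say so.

Player A against X: payoffs 2.6, 2.1, 2.2 → best response A.
Player A against Y: payoffs 4.6, 0.5, 3.9 → best response A.
Player A against Z: payoffs 0, 1.1, 3.9 → best response C.
Player B against A: payoffs 0.6, 1.6, 4.6 → best response Z.
Player B against B: payoffs 0.8, 2.7, 2.9 → best response Z.
Player B against C: payoffs 4.9, 4.8, 3.7 → best response X.
No profile is a mutual best response for all players.

There is no pure-strategy Nash equilibrium.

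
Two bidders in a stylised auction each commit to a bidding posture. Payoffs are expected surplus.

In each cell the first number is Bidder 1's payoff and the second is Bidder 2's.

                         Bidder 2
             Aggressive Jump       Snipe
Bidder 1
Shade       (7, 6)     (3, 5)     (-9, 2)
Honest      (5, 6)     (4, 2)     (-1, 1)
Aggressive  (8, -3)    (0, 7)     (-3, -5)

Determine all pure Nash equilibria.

No pure-strategy Nash equilibrium.

Bidder 1 against Aggressive: payoffs 7, 5, 8 → best response Aggressive.
Bidder 1 against Jump: payoffs 3, 4, 0 → best response Honest.
Bidder 1 against Snipe: payoffs -9, -1, -3 → best response Honest.
Bidder 2 against Shade: payoffs 6, 5, 2 → best response Aggressive.
Bidder 2 against Honest: payoffs 6, 2, 1 → best response Aggressive.
Bidder 2 against Aggressive: payoffs -3, 7, -5 → best response Jump.
No profile is a mutual best response for all players.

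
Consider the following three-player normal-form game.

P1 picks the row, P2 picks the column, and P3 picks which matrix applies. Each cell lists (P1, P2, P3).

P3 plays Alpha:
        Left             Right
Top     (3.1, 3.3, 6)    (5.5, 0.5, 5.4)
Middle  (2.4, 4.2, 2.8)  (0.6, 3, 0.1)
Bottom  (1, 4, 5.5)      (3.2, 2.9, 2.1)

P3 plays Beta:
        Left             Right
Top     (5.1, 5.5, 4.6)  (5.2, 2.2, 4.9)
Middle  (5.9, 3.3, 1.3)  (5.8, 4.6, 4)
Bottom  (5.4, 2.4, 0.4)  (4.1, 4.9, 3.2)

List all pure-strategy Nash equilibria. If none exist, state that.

Pure-strategy Nash equilibria: (Top, Left, Alpha), (Middle, Right, Beta)

For each player, find the best response to each opponent profile; mutual best responses are the pure NE.
P1 against (Left, Alpha): payoffs 3.1, 2.4, 1 → best response Top.
P1 against (Left, Beta): payoffs 5.1, 5.9, 5.4 → best response Middle.
P1 against (Right, Alpha): payoffs 5.5, 0.6, 3.2 → best response Top.
P1 against (Right, Beta): payoffs 5.2, 5.8, 4.1 → best response Middle.
P2 against (Top, Alpha): payoffs 3.3, 0.5 → best response Left.
P2 against (Top, Beta): payoffs 5.5, 2.2 → best response Left.
P2 against (Middle, Alpha): payoffs 4.2, 3 → best response Left.
P2 against (Middle, Beta): payoffs 3.3, 4.6 → best response Right.
P2 against (Bottom, Alpha): payoffs 4, 2.9 → best response Left.
P2 against (Bottom, Beta): payoffs 2.4, 4.9 → best response Right.
P3 against (Top, Left): payoffs 6, 4.6 → best response Alpha.
P3 against (Top, Right): payoffs 5.4, 4.9 → best response Alpha.
P3 against (Middle, Left): payoffs 2.8, 1.3 → best response Alpha.
P3 against (Middle, Right): payoffs 0.1, 4 → best response Beta.
P3 against (Bottom, Left): payoffs 5.5, 0.4 → best response Alpha.
P3 against (Bottom, Right): payoffs 2.1, 3.2 → best response Beta.
Mutual best responses: (Top, Left, Alpha); (Middle, Right, Beta).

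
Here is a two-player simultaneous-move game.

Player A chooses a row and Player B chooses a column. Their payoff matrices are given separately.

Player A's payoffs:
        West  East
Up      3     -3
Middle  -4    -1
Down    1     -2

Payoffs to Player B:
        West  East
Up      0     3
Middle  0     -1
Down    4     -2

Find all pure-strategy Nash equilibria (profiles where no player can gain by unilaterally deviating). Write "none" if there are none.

There is no pure-strategy Nash equilibrium.

(Up, West): Player B can switch to East (0 → 3). Not NE.
(Up, East): Player A can switch to Middle (-3 → -1). Not NE.
(Middle, West): Player A can switch to Up (-4 → 3). Not NE.
(Middle, East): Player B can switch to West (-1 → 0). Not NE.
(Down, West): Player A can switch to Up (1 → 3). Not NE.
(Down, East): Player A can switch to Middle (-2 → -1). Not NE.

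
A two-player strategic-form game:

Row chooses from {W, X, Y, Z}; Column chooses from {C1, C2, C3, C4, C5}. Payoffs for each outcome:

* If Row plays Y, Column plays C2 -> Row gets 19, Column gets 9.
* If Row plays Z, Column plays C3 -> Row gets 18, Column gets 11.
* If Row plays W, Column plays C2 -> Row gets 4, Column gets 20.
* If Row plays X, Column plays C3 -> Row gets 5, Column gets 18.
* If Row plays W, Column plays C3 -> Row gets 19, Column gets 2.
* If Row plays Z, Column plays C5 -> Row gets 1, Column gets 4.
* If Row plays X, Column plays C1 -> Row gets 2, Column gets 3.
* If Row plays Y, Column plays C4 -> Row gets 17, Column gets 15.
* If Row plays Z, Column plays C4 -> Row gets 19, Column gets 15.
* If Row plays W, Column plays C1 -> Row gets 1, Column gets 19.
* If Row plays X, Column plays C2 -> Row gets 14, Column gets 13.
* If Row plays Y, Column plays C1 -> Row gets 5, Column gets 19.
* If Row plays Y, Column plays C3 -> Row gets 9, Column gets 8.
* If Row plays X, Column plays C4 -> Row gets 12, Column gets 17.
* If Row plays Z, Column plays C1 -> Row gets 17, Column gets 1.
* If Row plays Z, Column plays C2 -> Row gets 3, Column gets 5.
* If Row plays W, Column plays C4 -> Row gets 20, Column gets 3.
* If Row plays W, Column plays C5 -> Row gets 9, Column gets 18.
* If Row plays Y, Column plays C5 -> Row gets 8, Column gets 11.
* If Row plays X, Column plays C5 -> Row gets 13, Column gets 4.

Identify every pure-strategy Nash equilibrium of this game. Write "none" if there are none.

This game has no pure Nash equilibrium.

Row against C1: payoffs 1, 2, 5, 17 → best response Z.
Row against C2: payoffs 4, 14, 19, 3 → best response Y.
Row against C3: payoffs 19, 5, 9, 18 → best response W.
Row against C4: payoffs 20, 12, 17, 19 → best response W.
Row against C5: payoffs 9, 13, 8, 1 → best response X.
Column against W: payoffs 19, 20, 2, 3, 18 → best response C2.
Column against X: payoffs 3, 13, 18, 17, 4 → best response C3.
Column against Y: payoffs 19, 9, 8, 15, 11 → best response C1.
Column against Z: payoffs 1, 5, 11, 15, 4 → best response C4.
No profile is a mutual best response for all players.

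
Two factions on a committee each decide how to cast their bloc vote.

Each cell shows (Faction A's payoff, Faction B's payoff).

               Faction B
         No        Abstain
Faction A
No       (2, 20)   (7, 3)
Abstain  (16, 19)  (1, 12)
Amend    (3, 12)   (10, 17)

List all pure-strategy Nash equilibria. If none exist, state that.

(Abstain, No); (Amend, Abstain)

(No, No): Faction A can switch to Abstain (2 → 16). Not NE.
(No, Abstain): Faction A can switch to Amend (7 → 10). Not NE.
(Abstain, No): Faction A gets 16, best alternative 3; Faction B gets 19, best alternative 12. No profitable deviation — NE.
(Abstain, Abstain): Faction A can switch to No (1 → 7). Not NE.
(Amend, No): Faction A can switch to Abstain (3 → 16). Not NE.
(Amend, Abstain): Faction A gets 10, best alternative 7; Faction B gets 17, best alternative 12. No profitable deviation — NE.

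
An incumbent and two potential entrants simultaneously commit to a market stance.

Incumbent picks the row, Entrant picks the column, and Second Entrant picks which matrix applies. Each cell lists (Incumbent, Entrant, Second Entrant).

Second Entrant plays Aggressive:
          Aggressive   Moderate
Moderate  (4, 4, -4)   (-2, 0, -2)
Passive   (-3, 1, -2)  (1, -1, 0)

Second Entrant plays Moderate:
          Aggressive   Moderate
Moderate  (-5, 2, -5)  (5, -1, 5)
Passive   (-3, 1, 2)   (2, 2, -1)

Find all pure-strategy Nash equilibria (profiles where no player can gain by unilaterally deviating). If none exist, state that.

Incumbent against (Aggressive, Aggressive): payoffs 4, -3 → best response Moderate.
Incumbent against (Aggressive, Moderate): payoffs -5, -3 → best response Passive.
Incumbent against (Moderate, Aggressive): payoffs -2, 1 → best response Passive.
Incumbent against (Moderate, Moderate): payoffs 5, 2 → best response Moderate.
Entrant against (Moderate, Aggressive): payoffs 4, 0 → best response Aggressive.
Entrant against (Moderate, Moderate): payoffs 2, -1 → best response Aggressive.
Entrant against (Passive, Aggressive): payoffs 1, -1 → best response Aggressive.
Entrant against (Passive, Moderate): payoffs 1, 2 → best response Moderate.
Second Entrant against (Moderate, Aggressive): payoffs -4, -5 → best response Aggressive.
Second Entrant against (Moderate, Moderate): payoffs -2, 5 → best response Moderate.
Second Entrant against (Passive, Aggressive): payoffs -2, 2 → best response Moderate.
Second Entrant against (Passive, Moderate): payoffs 0, -1 → best response Aggressive.
Mutual best responses: (Moderate, Aggressive, Aggressive).

The unique pure-strategy Nash equilibrium is (Moderate, Aggressive, Aggressive).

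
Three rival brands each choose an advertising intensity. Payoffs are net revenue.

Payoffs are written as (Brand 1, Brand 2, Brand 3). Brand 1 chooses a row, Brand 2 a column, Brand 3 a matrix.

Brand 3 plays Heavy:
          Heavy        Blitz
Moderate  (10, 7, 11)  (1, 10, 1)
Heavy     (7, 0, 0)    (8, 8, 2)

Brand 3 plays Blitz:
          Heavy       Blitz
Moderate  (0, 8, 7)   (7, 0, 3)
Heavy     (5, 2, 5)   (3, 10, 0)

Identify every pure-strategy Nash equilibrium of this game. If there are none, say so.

The unique pure-strategy Nash equilibrium is (Heavy, Blitz, Heavy).

Brand 1 against (Heavy, Heavy): payoffs 10, 7 → best response Moderate.
Brand 1 against (Heavy, Blitz): payoffs 0, 5 → best response Heavy.
Brand 1 against (Blitz, Heavy): payoffs 1, 8 → best response Heavy.
Brand 1 against (Blitz, Blitz): payoffs 7, 3 → best response Moderate.
Brand 2 against (Moderate, Heavy): payoffs 7, 10 → best response Blitz.
Brand 2 against (Moderate, Blitz): payoffs 8, 0 → best response Heavy.
Brand 2 against (Heavy, Heavy): payoffs 0, 8 → best response Blitz.
Brand 2 against (Heavy, Blitz): payoffs 2, 10 → best response Blitz.
Brand 3 against (Moderate, Heavy): payoffs 11, 7 → best response Heavy.
Brand 3 against (Moderate, Blitz): payoffs 1, 3 → best response Blitz.
Brand 3 against (Heavy, Heavy): payoffs 0, 5 → best response Blitz.
Brand 3 against (Heavy, Blitz): payoffs 2, 0 → best response Heavy.
Mutual best responses: (Heavy, Blitz, Heavy).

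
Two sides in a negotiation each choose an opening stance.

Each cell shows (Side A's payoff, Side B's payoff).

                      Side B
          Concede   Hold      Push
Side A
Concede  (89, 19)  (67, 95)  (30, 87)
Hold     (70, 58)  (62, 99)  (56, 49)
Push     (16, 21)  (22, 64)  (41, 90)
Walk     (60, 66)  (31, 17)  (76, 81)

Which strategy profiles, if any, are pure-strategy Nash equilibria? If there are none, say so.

Check each profile: it is a Nash equilibrium iff no player can strictly gain by switching unilaterally.
(Concede, Concede): Side B can switch to Hold (19 → 95). Not NE.
(Concede, Hold): Side A gets 67, best alternative 62; Side B gets 95, best alternative 87. No profitable deviation — NE.
(Concede, Push): Side A can switch to Hold (30 → 56). Not NE.
(Hold, Concede): Side A can switch to Concede (70 → 89). Not NE.
(Hold, Hold): Side A can switch to Concede (62 → 67). Not NE.
(Hold, Push): Side A can switch to Walk (56 → 76). Not NE.
(Push, Concede): Side A can switch to Concede (16 → 89). Not NE.
(Walk, Push): Side A gets 76, best alternative 56; Side B gets 81, best alternative 66. No profitable deviation — NE.
(The remaining 4 profiles each have a profitable deviation by the same check.)

The pure Nash equilibria are (Concede, Hold) and (Walk, Push).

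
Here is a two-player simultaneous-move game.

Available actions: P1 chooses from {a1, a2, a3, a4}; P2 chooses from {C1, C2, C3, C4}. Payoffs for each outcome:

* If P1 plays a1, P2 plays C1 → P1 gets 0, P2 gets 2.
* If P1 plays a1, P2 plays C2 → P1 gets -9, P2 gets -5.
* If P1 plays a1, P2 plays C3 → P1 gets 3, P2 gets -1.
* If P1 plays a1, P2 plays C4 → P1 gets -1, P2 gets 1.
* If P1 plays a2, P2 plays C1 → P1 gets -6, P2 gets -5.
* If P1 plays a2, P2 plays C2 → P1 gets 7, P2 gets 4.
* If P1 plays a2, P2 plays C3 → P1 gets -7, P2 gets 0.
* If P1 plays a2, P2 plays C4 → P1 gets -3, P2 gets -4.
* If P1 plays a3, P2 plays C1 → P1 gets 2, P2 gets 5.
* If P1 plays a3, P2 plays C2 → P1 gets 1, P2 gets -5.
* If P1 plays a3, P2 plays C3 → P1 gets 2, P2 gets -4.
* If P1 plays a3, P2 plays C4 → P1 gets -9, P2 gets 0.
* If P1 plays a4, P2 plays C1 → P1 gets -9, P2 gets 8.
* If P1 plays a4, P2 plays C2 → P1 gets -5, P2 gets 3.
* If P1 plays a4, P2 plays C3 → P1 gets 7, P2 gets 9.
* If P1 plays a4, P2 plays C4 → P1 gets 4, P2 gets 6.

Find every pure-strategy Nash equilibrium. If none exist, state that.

P1 against C1: payoffs 0, -6, 2, -9 → best response a3.
P1 against C2: payoffs -9, 7, 1, -5 → best response a2.
P1 against C3: payoffs 3, -7, 2, 7 → best response a4.
P1 against C4: payoffs -1, -3, -9, 4 → best response a4.
P2 against a1: payoffs 2, -5, -1, 1 → best response C1.
P2 against a2: payoffs -5, 4, 0, -4 → best response C2.
P2 against a3: payoffs 5, -5, -4, 0 → best response C1.
P2 against a4: payoffs 8, 3, 9, 6 → best response C3.
Mutual best responses: (a2, C2); (a3, C1); (a4, C3).

The pure Nash equilibria are (a2, C2), (a3, C1), (a4, C3).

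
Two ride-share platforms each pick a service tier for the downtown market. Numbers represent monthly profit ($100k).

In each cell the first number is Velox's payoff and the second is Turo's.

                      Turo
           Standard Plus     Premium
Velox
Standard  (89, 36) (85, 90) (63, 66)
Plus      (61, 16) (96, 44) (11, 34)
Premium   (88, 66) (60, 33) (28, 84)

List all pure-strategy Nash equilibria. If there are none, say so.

Pure NE: (Plus, Plus)

Velox against Standard: payoffs 89, 61, 88 → best response Standard.
Velox against Plus: payoffs 85, 96, 60 → best response Plus.
Velox against Premium: payoffs 63, 11, 28 → best response Standard.
Turo against Standard: payoffs 36, 90, 66 → best response Plus.
Turo against Plus: payoffs 16, 44, 34 → best response Plus.
Turo against Premium: payoffs 66, 33, 84 → best response Premium.
Mutual best responses: (Plus, Plus).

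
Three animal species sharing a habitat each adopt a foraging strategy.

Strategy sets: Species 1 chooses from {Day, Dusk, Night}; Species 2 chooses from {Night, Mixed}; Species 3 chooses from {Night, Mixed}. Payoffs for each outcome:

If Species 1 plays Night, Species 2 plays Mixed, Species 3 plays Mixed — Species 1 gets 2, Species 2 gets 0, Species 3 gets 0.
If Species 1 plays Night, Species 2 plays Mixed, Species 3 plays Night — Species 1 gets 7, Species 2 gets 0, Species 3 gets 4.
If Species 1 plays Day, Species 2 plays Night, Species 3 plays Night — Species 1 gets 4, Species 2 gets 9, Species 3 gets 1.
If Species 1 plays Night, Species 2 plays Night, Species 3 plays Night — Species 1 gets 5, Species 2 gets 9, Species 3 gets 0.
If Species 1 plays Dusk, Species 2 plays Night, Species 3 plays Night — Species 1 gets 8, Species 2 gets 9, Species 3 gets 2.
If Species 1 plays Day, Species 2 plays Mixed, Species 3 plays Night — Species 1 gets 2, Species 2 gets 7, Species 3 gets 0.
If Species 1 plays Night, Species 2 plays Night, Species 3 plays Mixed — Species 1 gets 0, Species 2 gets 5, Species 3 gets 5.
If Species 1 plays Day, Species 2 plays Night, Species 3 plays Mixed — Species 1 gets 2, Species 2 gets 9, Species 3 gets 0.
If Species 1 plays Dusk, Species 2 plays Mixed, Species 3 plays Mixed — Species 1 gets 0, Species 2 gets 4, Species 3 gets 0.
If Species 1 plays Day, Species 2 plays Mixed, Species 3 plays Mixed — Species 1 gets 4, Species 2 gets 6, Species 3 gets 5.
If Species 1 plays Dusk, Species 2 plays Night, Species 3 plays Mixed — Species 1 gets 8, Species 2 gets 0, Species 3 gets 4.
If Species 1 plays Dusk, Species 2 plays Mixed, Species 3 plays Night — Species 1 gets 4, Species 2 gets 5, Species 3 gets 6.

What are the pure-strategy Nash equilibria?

none

(Day, Night, Night): Species 1 can switch to Dusk (4 → 8). Not NE.
(Day, Night, Mixed): Species 1 can switch to Dusk (2 → 8). Not NE.
(Day, Mixed, Night): Species 1 can switch to Dusk (2 → 4). Not NE.
(Day, Mixed, Mixed): Species 2 can switch to Night (6 → 9). Not NE.
(Dusk, Night, Night): Species 3 can switch to Mixed (2 → 4). Not NE.
(Dusk, Night, Mixed): Species 2 can switch to Mixed (0 → 4). Not NE.
(Dusk, Mixed, Night): Species 1 can switch to Night (4 → 7). Not NE.
(Dusk, Mixed, Mixed): Species 1 can switch to Day (0 → 4). Not NE.
(Night, Night, Night): Species 1 can switch to Dusk (5 → 8). Not NE.
(Night, Night, Mixed): Species 1 can switch to Day (0 → 2). Not NE.
(The remaining 2 profiles each have a profitable deviation by the same check.)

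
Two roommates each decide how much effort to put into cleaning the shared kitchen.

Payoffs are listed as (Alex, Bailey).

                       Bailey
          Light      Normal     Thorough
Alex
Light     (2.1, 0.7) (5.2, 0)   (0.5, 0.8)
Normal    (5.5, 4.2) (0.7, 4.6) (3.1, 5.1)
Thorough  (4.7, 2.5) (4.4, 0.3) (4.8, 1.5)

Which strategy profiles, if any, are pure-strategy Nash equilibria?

none

For each player, find the best response to each opponent profile; mutual best responses are the pure NE.
Alex against Light: payoffs 2.1, 5.5, 4.7 → best response Normal.
Alex against Normal: payoffs 5.2, 0.7, 4.4 → best response Light.
Alex against Thorough: payoffs 0.5, 3.1, 4.8 → best response Thorough.
Bailey against Light: payoffs 0.7, 0, 0.8 → best response Thorough.
Bailey against Normal: payoffs 4.2, 4.6, 5.1 → best response Thorough.
Bailey against Thorough: payoffs 2.5, 0.3, 1.5 → best response Light.
No profile is a mutual best response for all players.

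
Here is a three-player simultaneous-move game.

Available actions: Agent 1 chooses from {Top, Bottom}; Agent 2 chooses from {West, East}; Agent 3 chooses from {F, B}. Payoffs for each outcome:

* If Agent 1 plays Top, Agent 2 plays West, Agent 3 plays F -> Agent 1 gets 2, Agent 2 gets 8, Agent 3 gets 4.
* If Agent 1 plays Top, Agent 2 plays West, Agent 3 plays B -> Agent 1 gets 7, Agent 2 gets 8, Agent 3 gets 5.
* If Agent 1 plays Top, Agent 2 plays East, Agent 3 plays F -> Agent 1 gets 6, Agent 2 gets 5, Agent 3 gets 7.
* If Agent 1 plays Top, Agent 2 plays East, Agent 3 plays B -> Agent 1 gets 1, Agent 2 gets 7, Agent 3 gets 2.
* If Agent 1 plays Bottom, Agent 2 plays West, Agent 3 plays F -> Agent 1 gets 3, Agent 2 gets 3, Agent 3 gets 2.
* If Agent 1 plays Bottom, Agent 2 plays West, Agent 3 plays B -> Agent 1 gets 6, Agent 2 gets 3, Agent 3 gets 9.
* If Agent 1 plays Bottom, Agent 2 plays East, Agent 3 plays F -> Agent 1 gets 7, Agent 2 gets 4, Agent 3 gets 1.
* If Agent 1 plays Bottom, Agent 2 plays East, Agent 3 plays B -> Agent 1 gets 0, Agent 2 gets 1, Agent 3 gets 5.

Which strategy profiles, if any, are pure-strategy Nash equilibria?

Agent 1 against (West, F): payoffs 2, 3 → best response Bottom.
Agent 1 against (West, B): payoffs 7, 6 → best response Top.
Agent 1 against (East, F): payoffs 6, 7 → best response Bottom.
Agent 1 against (East, B): payoffs 1, 0 → best response Top.
Agent 2 against (Top, F): payoffs 8, 5 → best response West.
Agent 2 against (Top, B): payoffs 8, 7 → best response West.
Agent 2 against (Bottom, F): payoffs 3, 4 → best response East.
Agent 2 against (Bottom, B): payoffs 3, 1 → best response West.
Agent 3 against (Top, West): payoffs 4, 5 → best response B.
Agent 3 against (Top, East): payoffs 7, 2 → best response F.
Agent 3 against (Bottom, West): payoffs 2, 9 → best response B.
Agent 3 against (Bottom, East): payoffs 1, 5 → best response B.
Mutual best responses: (Top, West, B).

Pure NE: (Top, West, B)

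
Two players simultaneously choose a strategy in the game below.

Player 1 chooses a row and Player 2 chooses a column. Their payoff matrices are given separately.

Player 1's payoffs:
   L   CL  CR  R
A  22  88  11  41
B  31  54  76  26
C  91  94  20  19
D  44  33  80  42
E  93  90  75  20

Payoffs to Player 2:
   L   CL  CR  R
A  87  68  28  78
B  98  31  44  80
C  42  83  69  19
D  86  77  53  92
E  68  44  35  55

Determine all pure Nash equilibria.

(A, L): Player 1 can switch to B (22 → 31). Not NE.
(A, CL): Player 1 can switch to C (88 → 94). Not NE.
(A, CR): Player 1 can switch to B (11 → 76). Not NE.
(A, R): Player 1 can switch to D (41 → 42). Not NE.
(B, L): Player 1 can switch to C (31 → 91). Not NE.
(B, CL): Player 1 can switch to A (54 → 88). Not NE.
(B, CR): Player 1 can switch to D (76 → 80). Not NE.
(B, R): Player 1 can switch to A (26 → 41). Not NE.
(C, L): Player 1 can switch to E (91 → 93). Not NE.
(C, CL): Player 1 gets 94, best alternative 90; Player 2 gets 83, best alternative 69. No profitable deviation — NE.
(C, CR): Player 1 can switch to B (20 → 76). Not NE.
(C, R): Player 1 can switch to A (19 → 41). Not NE.
(D, L): Player 1 can switch to C (44 → 91). Not NE.
(D, R): Player 1 gets 42, best alternative 41; Player 2 gets 92, best alternative 86. No profitable deviation — NE.
(E, L): Player 1 gets 93, best alternative 91; Player 2 gets 68, best alternative 55. No profitable deviation — NE.
(The remaining 5 profiles each have a profitable deviation by the same check.)

Pure-strategy Nash equilibria: (C, CL) and (D, R) and (E, L)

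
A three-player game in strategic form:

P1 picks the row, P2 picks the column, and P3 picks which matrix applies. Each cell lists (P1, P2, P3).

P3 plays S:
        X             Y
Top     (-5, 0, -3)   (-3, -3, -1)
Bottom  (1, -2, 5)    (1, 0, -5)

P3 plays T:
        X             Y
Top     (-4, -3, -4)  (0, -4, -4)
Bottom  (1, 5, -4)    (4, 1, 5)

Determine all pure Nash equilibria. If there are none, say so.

For each strategy profile, look for a profitable unilateral deviation.
(Top, X, S): P1 can switch to Bottom (-5 → 1). Not NE.
(Top, X, T): P1 can switch to Bottom (-4 → 1). Not NE.
(Top, Y, S): P1 can switch to Bottom (-3 → 1). Not NE.
(Top, Y, T): P1 can switch to Bottom (0 → 4). Not NE.
(Bottom, X, S): P2 can switch to Y (-2 → 0). Not NE.
(Bottom, X, T): P3 can switch to S (-4 → 5). Not NE.
(Bottom, Y, S): P3 can switch to T (-5 → 5). Not NE.
(Bottom, Y, T): P2 can switch to X (1 → 5). Not NE.

none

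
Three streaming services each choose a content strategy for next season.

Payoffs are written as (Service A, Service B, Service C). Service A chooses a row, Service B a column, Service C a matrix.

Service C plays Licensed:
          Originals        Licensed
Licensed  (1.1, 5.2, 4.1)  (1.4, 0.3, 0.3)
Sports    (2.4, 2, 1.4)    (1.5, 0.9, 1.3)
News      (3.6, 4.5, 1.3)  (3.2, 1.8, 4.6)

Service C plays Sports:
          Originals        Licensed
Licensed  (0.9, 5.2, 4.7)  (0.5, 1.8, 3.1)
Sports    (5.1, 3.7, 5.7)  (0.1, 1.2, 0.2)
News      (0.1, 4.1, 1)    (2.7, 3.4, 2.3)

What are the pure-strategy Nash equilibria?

(Licensed, Originals, Licensed): Service A can switch to Sports (1.1 → 2.4). Not NE.
(Licensed, Originals, Sports): Service A can switch to Sports (0.9 → 5.1). Not NE.
(Licensed, Licensed, Licensed): Service A can switch to Sports (1.4 → 1.5). Not NE.
(Licensed, Licensed, Sports): Service A can switch to News (0.5 → 2.7). Not NE.
(Sports, Originals, Licensed): Service A can switch to News (2.4 → 3.6). Not NE.
(Sports, Originals, Sports): Service A gets 5.1, best alternative 0.9; Service B gets 3.7, best alternative 1.2; Service C gets 5.7, best alternative 1.4. No profitable deviation — NE.
(Sports, Licensed, Licensed): Service A can switch to News (1.5 → 3.2). Not NE.
(Sports, Licensed, Sports): Service A can switch to Licensed (0.1 → 0.5). Not NE.
(News, Originals, Licensed): Service A gets 3.6, best alternative 2.4; Service B gets 4.5, best alternative 1.8; Service C gets 1.3, best alternative 1. No profitable deviation — NE.
(News, Originals, Sports): Service A can switch to Licensed (0.1 → 0.9). Not NE.
(News, Licensed, Licensed): Service B can switch to Originals (1.8 → 4.5). Not NE.
(News, Licensed, Sports): Service B can switch to Originals (3.4 → 4.1). Not NE.

The pure Nash equilibria are (Sports, Originals, Sports) and (News, Originals, Licensed).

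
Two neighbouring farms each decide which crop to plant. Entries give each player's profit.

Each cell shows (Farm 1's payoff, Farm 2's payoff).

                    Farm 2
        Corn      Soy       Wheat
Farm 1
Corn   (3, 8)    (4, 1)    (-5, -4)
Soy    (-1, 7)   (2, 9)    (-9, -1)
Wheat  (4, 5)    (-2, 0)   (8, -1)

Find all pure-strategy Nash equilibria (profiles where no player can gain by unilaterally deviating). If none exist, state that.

(Wheat, Corn)

Farm 1 against Corn: payoffs 3, -1, 4 → best response Wheat.
Farm 1 against Soy: payoffs 4, 2, -2 → best response Corn.
Farm 1 against Wheat: payoffs -5, -9, 8 → best response Wheat.
Farm 2 against Corn: payoffs 8, 1, -4 → best response Corn.
Farm 2 against Soy: payoffs 7, 9, -1 → best response Soy.
Farm 2 against Wheat: payoffs 5, 0, -1 → best response Corn.
Mutual best responses: (Wheat, Corn).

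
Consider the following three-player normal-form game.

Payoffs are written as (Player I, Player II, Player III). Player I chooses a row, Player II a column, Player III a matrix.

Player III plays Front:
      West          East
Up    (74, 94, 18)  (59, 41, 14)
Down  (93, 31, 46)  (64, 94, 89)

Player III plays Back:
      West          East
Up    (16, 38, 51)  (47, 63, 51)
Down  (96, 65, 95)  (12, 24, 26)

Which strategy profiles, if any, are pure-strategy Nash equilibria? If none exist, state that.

Player I against (West, Front): payoffs 74, 93 → best response Down.
Player I against (West, Back): payoffs 16, 96 → best response Down.
Player I against (East, Front): payoffs 59, 64 → best response Down.
Player I against (East, Back): payoffs 47, 12 → best response Up.
Player II against (Up, Front): payoffs 94, 41 → best response West.
Player II against (Up, Back): payoffs 38, 63 → best response East.
Player II against (Down, Front): payoffs 31, 94 → best response East.
Player II against (Down, Back): payoffs 65, 24 → best response West.
Player III against (Up, West): payoffs 18, 51 → best response Back.
Player III against (Up, East): payoffs 14, 51 → best response Back.
Player III against (Down, West): payoffs 46, 95 → best response Back.
Player III against (Down, East): payoffs 89, 26 → best response Front.
Mutual best responses: (Up, East, Back); (Down, West, Back); (Down, East, Front).

Pure-strategy Nash equilibria: (Up, East, Back) and (Down, West, Back) and (Down, East, Front)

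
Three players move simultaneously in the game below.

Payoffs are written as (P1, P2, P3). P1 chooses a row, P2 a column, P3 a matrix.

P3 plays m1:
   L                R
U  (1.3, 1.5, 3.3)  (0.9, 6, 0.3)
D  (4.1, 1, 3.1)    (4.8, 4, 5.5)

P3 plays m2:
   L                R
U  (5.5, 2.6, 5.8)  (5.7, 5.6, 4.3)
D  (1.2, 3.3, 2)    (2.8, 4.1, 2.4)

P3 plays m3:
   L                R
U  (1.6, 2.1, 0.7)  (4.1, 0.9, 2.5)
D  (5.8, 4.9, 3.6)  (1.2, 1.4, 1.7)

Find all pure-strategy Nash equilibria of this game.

Pure-strategy Nash equilibria: (U, R, m2), (D, L, m3), (D, R, m1)

(U, L, m1): P1 can switch to D (1.3 → 4.1). Not NE.
(U, L, m2): P2 can switch to R (2.6 → 5.6). Not NE.
(U, L, m3): P1 can switch to D (1.6 → 5.8). Not NE.
(U, R, m1): P1 can switch to D (0.9 → 4.8). Not NE.
(U, R, m2): P1 gets 5.7, best alternative 2.8; P2 gets 5.6, best alternative 2.6; P3 gets 4.3, best alternative 2.5. No profitable deviation — NE.
(U, R, m3): P2 can switch to L (0.9 → 2.1). Not NE.
(D, L, m1): P2 can switch to R (1 → 4). Not NE.
(D, L, m2): P1 can switch to U (1.2 → 5.5). Not NE.
(D, L, m3): P1 gets 5.8, best alternative 1.6; P2 gets 4.9, best alternative 1.4; P3 gets 3.6, best alternative 3.1. No profitable deviation — NE.
(D, R, m1): P1 gets 4.8, best alternative 0.9; P2 gets 4, best alternative 1; P3 gets 5.5, best alternative 2.4. No profitable deviation — NE.
(D, R, m2): P1 can switch to U (2.8 → 5.7). Not NE.
(D, R, m3): P1 can switch to U (1.2 → 4.1). Not NE.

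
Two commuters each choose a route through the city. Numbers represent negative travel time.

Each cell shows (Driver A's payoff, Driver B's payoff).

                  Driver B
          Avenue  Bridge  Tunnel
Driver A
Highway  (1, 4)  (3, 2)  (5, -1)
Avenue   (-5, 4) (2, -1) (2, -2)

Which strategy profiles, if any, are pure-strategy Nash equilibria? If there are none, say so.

(Highway, Avenue)

Driver A against Avenue: payoffs 1, -5 → best response Highway.
Driver A against Bridge: payoffs 3, 2 → best response Highway.
Driver A against Tunnel: payoffs 5, 2 → best response Highway.
Driver B against Highway: payoffs 4, 2, -1 → best response Avenue.
Driver B against Avenue: payoffs 4, -1, -2 → best response Avenue.
Mutual best responses: (Highway, Avenue).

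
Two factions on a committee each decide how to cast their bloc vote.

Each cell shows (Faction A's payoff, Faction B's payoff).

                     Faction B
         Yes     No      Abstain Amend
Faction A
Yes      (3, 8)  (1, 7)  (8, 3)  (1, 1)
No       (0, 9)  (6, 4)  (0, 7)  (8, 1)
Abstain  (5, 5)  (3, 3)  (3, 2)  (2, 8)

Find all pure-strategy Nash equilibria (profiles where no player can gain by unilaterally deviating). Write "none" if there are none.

(Yes, Yes): Faction A can switch to Abstain (3 → 5). Not NE.
(Yes, No): Faction A can switch to No (1 → 6). Not NE.
(Yes, Abstain): Faction B can switch to Yes (3 → 8). Not NE.
(Yes, Amend): Faction A can switch to No (1 → 8). Not NE.
(No, Yes): Faction A can switch to Yes (0 → 3). Not NE.
(No, No): Faction B can switch to Yes (4 → 9). Not NE.
(The remaining 6 profiles each have a profitable deviation by the same check.)

none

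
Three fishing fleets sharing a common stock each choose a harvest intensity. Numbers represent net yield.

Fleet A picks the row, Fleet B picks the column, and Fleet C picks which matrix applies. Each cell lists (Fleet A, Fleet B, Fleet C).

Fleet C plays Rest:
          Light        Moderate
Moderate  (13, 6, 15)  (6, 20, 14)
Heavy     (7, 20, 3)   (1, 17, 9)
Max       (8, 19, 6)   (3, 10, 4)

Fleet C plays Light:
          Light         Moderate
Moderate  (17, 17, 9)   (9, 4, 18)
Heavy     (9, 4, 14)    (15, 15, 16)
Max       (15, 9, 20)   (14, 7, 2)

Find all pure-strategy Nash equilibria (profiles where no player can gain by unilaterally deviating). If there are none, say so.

Pure NE: (Heavy, Moderate, Light)

Fleet A against (Light, Rest): payoffs 13, 7, 8 → best response Moderate.
Fleet A against (Light, Light): payoffs 17, 9, 15 → best response Moderate.
Fleet A against (Moderate, Rest): payoffs 6, 1, 3 → best response Moderate.
Fleet A against (Moderate, Light): payoffs 9, 15, 14 → best response Heavy.
Fleet B against (Moderate, Rest): payoffs 6, 20 → best response Moderate.
Fleet B against (Moderate, Light): payoffs 17, 4 → best response Light.
Fleet B against (Heavy, Rest): payoffs 20, 17 → best response Light.
Fleet B against (Heavy, Light): payoffs 4, 15 → best response Moderate.
Fleet B against (Max, Rest): payoffs 19, 10 → best response Light.
Fleet B against (Max, Light): payoffs 9, 7 → best response Light.
Fleet C against (Moderate, Light): payoffs 15, 9 → best response Rest.
Fleet C against (Moderate, Moderate): payoffs 14, 18 → best response Light.
Fleet C against (Heavy, Light): payoffs 3, 14 → best response Light.
Fleet C against (Heavy, Moderate): payoffs 9, 16 → best response Light.
Fleet C against (Max, Light): payoffs 6, 20 → best response Light.
Fleet C against (Max, Moderate): payoffs 4, 2 → best response Rest.
Mutual best responses: (Heavy, Moderate, Light).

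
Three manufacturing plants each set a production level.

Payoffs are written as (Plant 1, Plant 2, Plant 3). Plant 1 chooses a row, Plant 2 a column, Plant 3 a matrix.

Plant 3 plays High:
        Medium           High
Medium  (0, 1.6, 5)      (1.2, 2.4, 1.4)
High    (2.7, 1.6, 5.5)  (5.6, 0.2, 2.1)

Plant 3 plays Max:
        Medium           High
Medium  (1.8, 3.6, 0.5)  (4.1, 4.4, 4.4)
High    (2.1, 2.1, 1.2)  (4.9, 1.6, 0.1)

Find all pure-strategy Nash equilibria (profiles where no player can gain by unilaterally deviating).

The unique pure-strategy Nash equilibrium is (High, Medium, High).

For each player, find the best response to each opponent profile; mutual best responses are the pure NE.
Plant 1 against (Medium, High): payoffs 0, 2.7 → best response High.
Plant 1 against (Medium, Max): payoffs 1.8, 2.1 → best response High.
Plant 1 against (High, High): payoffs 1.2, 5.6 → best response High.
Plant 1 against (High, Max): payoffs 4.1, 4.9 → best response High.
Plant 2 against (Medium, High): payoffs 1.6, 2.4 → best response High.
Plant 2 against (Medium, Max): payoffs 3.6, 4.4 → best response High.
Plant 2 against (High, High): payoffs 1.6, 0.2 → best response Medium.
Plant 2 against (High, Max): payoffs 2.1, 1.6 → best response Medium.
Plant 3 against (Medium, Medium): payoffs 5, 0.5 → best response High.
Plant 3 against (Medium, High): payoffs 1.4, 4.4 → best response Max.
Plant 3 against (High, Medium): payoffs 5.5, 1.2 → best response High.
Plant 3 against (High, High): payoffs 2.1, 0.1 → best response High.
Mutual best responses: (High, Medium, High).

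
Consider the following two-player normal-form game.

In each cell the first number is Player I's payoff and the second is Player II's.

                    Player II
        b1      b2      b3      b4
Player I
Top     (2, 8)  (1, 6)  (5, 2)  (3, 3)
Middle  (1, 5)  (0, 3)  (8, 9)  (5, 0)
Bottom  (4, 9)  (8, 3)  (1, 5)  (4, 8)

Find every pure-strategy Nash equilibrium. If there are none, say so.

For each player, find the best response to each opponent profile; mutual best responses are the pure NE.
Player I against b1: payoffs 2, 1, 4 → best response Bottom.
Player I against b2: payoffs 1, 0, 8 → best response Bottom.
Player I against b3: payoffs 5, 8, 1 → best response Middle.
Player I against b4: payoffs 3, 5, 4 → best response Middle.
Player II against Top: payoffs 8, 6, 2, 3 → best response b1.
Player II against Middle: payoffs 5, 3, 9, 0 → best response b3.
Player II against Bottom: payoffs 9, 3, 5, 8 → best response b1.
Mutual best responses: (Middle, b3); (Bottom, b1).

The pure Nash equilibria are (Middle, b3), (Bottom, b1).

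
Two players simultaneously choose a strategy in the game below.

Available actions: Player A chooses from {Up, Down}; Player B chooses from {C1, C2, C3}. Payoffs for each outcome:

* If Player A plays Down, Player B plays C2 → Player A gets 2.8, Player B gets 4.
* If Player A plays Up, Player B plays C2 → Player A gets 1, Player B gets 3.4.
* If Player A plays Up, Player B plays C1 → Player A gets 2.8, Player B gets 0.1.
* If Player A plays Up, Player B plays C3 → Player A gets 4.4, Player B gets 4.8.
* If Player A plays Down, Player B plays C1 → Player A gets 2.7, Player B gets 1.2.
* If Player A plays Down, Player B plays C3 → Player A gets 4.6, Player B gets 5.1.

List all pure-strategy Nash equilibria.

The unique pure-strategy Nash equilibrium is (Down, C3).

Mark each player's best response to every combination of opponents' strategies; a profile where every player is best-responding is a pure Nash equilibrium.
Player A against C1: payoffs 2.8, 2.7 → best response Up.
Player A against C2: payoffs 1, 2.8 → best response Down.
Player A against C3: payoffs 4.4, 4.6 → best response Down.
Player B against Up: payoffs 0.1, 3.4, 4.8 → best response C3.
Player B against Down: payoffs 1.2, 4, 5.1 → best response C3.
Mutual best responses: (Down, C3).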